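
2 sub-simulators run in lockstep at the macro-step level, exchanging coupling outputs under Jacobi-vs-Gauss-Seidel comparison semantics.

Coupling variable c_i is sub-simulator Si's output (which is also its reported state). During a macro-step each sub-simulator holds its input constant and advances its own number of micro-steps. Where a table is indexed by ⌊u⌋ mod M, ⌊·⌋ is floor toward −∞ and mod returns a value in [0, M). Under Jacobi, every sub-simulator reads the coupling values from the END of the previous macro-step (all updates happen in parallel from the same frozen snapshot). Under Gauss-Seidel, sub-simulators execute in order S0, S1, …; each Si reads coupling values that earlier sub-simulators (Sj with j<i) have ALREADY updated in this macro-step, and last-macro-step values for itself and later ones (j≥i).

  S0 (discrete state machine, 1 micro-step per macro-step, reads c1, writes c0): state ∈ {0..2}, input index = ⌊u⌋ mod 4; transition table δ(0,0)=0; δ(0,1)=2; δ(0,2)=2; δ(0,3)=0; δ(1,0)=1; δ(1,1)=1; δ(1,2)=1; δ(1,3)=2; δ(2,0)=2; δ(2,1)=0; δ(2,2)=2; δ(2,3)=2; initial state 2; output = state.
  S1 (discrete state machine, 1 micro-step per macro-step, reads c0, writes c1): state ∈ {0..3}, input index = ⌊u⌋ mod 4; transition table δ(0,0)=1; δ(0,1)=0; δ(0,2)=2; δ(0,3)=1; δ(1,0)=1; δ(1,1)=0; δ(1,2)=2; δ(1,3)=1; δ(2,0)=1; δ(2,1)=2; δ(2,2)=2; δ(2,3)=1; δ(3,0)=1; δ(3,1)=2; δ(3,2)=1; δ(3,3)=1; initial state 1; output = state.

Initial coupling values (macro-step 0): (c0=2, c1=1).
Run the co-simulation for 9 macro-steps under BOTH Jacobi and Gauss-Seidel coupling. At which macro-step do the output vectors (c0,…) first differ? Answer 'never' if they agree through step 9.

first divergence at macro-step: 1

[Jacobi] macro 1: S0 reads c1=1 → after 1×micro: 0; S1 reads c0=2 → after 1×micro: 2 ⇒ (c0=0, c1=2)
[Jacobi] macro 2: S0 reads c1=2 → after 1×micro: 2; S1 reads c0=0 → after 1×micro: 1 ⇒ (c0=2, c1=1)
[Jacobi] macro 3: S0 reads c1=1 → after 1×micro: 0; S1 reads c0=2 → after 1×micro: 2 ⇒ (c0=0, c1=2)
[Jacobi] macro 4: S0 reads c1=2 → after 1×micro: 2; S1 reads c0=0 → after 1×micro: 1 ⇒ (c0=2, c1=1)
[Jacobi] macro 5: S0 reads c1=1 → after 1×micro: 0; S1 reads c0=2 → after 1×micro: 2 ⇒ (c0=0, c1=2)
[Jacobi] macro 6: S0 reads c1=2 → after 1×micro: 2; S1 reads c0=0 → after 1×micro: 1 ⇒ (c0=2, c1=1)
[Jacobi] macro 7: S0 reads c1=1 → after 1×micro: 0; S1 reads c0=2 → after 1×micro: 2 ⇒ (c0=0, c1=2)
[Jacobi] macro 8: S0 reads c1=2 → after 1×micro: 2; S1 reads c0=0 → after 1×micro: 1 ⇒ (c0=2, c1=1)
[Jacobi] macro 9: S0 reads c1=1 → after 1×micro: 0; S1 reads c0=2 → after 1×micro: 2 ⇒ (c0=0, c1=2)
[Gauss-Seidel] macro 1: S0 reads c1=1 → after 1×micro: 0; S1 reads c0=0 → after 1×micro: 1 ⇒ (c0=0, c1=1)
[Gauss-Seidel] macro 2: S0 reads c1=1 → after 1×micro: 2; S1 reads c0=2 → after 1×micro: 2 ⇒ (c0=2, c1=2)
[Gauss-Seidel] macro 3: S0 reads c1=2 → after 1×micro: 2; S1 reads c0=2 → after 1×micro: 2 ⇒ (c0=2, c1=2)
[Gauss-Seidel] macro 4: S0 reads c1=2 → after 1×micro: 2; S1 reads c0=2 → after 1×micro: 2 ⇒ (c0=2, c1=2)
[Gauss-Seidel] macro 5: S0 reads c1=2 → after 1×micro: 2; S1 reads c0=2 → after 1×micro: 2 ⇒ (c0=2, c1=2)
[Gauss-Seidel] macro 6: S0 reads c1=2 → after 1×micro: 2; S1 reads c0=2 → after 1×micro: 2 ⇒ (c0=2, c1=2)
[Gauss-Seidel] macro 7: S0 reads c1=2 → after 1×micro: 2; S1 reads c0=2 → after 1×micro: 2 ⇒ (c0=2, c1=2)
[Gauss-Seidel] macro 8: S0 reads c1=2 → after 1×micro: 2; S1 reads c0=2 → after 1×micro: 2 ⇒ (c0=2, c1=2)
[Gauss-Seidel] macro 9: S0 reads c1=2 → after 1×micro: 2; S1 reads c0=2 → after 1×micro: 2 ⇒ (c0=2, c1=2)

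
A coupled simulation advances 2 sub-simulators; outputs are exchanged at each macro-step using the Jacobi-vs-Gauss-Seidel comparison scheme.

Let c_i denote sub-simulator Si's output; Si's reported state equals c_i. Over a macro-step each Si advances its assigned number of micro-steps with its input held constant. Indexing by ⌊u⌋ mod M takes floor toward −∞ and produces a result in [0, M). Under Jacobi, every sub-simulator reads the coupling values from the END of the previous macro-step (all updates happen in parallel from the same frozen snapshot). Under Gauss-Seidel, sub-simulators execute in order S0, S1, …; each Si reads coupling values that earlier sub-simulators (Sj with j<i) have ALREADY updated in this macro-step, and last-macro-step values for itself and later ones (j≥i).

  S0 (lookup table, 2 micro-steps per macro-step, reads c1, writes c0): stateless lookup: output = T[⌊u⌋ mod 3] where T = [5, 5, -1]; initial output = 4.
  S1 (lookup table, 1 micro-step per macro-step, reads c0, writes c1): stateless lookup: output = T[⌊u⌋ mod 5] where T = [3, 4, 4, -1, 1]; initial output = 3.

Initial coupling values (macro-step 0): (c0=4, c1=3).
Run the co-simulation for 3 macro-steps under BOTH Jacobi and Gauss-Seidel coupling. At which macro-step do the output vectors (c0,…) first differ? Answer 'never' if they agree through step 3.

first divergence at macro-step: 1

[Jacobi] macro 1: S0 reads c1=3 → after 2×micro: 5; S1 reads c0=4 → after 1×micro: 1 ⇒ (c0=5, c1=1)
[Jacobi] macro 2: S0 reads c1=1 → after 2×micro: 5; S1 reads c0=5 → after 1×micro: 3 ⇒ (c0=5, c1=3)
[Jacobi] macro 3: S0 reads c1=3 → after 2×micro: 5; S1 reads c0=5 → after 1×micro: 3 ⇒ (c0=5, c1=3)
[Gauss-Seidel] macro 1: S0 reads c1=3 → after 2×micro: 5; S1 reads c0=5 → after 1×micro: 3 ⇒ (c0=5, c1=3)
[Gauss-Seidel] macro 2: S0 reads c1=3 → after 2×micro: 5; S1 reads c0=5 → after 1×micro: 3 ⇒ (c0=5, c1=3)
[Gauss-Seidel] macro 3: S0 reads c1=3 → after 2×micro: 5; S1 reads c0=5 → after 1×micro: 3 ⇒ (c0=5, c1=3)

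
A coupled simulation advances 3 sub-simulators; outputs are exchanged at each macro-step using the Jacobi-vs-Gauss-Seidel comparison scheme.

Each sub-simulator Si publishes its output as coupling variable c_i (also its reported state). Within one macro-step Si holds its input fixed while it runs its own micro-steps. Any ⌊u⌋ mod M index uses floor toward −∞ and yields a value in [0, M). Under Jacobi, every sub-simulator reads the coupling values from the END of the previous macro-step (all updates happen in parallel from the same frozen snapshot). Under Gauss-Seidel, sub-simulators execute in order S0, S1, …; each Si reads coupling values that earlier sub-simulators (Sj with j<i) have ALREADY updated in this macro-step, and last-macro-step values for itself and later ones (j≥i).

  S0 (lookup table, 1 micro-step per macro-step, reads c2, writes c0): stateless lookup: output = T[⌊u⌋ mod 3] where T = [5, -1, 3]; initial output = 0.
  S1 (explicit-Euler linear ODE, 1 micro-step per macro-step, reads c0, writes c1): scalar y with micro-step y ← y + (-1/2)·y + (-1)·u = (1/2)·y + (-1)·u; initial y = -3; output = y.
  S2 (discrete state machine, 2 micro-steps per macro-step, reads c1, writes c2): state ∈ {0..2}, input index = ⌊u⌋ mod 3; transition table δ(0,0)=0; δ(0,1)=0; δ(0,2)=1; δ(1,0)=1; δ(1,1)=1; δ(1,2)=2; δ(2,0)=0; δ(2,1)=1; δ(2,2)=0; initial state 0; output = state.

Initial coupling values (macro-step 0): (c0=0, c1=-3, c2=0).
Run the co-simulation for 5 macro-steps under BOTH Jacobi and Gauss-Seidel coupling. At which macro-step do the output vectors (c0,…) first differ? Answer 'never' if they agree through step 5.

[Jacobi] macro 1: S0 reads c2=0 → after 1×micro: 5; S1 reads c0=0 → after 1×micro: -3/2; S2 reads c1=-3 → after 2×micro: 0 ⇒ (c0=5, c1=-3/2, c2=0)
[Jacobi] macro 2: S0 reads c2=0 → after 1×micro: 5; S1 reads c0=5 → after 1×micro: -23/4; S2 reads c1=-3/2 → after 2×micro: 0 ⇒ (c0=5, c1=-23/4, c2=0)
[Jacobi] macro 3: S0 reads c2=0 → after 1×micro: 5; S1 reads c0=5 → after 1×micro: -63/8; S2 reads c1=-23/4 → after 2×micro: 0 ⇒ (c0=5, c1=-63/8, c2=0)
[Jacobi] macro 4: S0 reads c2=0 → after 1×micro: 5; S1 reads c0=5 → after 1×micro: -143/16; S2 reads c1=-63/8 → after 2×micro: 0 ⇒ (c0=5, c1=-143/16, c2=0)
[Jacobi] macro 5: S0 reads c2=0 → after 1×micro: 5; S1 reads c0=5 → after 1×micro: -303/32; S2 reads c1=-143/16 → after 2×micro: 0 ⇒ (c0=5, c1=-303/32, c2=0)
[Gauss-Seidel] macro 1: S0 reads c2=0 → after 1×micro: 5; S1 reads c0=5 → after 1×micro: -13/2; S2 reads c1=-13/2 → after 2×micro: 2 ⇒ (c0=5, c1=-13/2, c2=2)
[Gauss-Seidel] macro 2: S0 reads c2=2 → after 1×micro: 3; S1 reads c0=3 → after 1×micro: -25/4; S2 reads c1=-25/4 → after 2×micro: 1 ⇒ (c0=3, c1=-25/4, c2=1)
[Gauss-Seidel] macro 3: S0 reads c2=1 → after 1×micro: -1; S1 reads c0=-1 → after 1×micro: -17/8; S2 reads c1=-17/8 → after 2×micro: 1 ⇒ (c0=-1, c1=-17/8, c2=1)
[Gauss-Seidel] macro 4: S0 reads c2=1 → after 1×micro: -1; S1 reads c0=-1 → after 1×micro: -1/16; S2 reads c1=-1/16 → after 2×micro: 0 ⇒ (c0=-1, c1=-1/16, c2=0)
[Gauss-Seidel] macro 5: S0 reads c2=0 → after 1×micro: 5; S1 reads c0=5 → after 1×micro: -161/32; S2 reads c1=-161/32 → after 2×micro: 0 ⇒ (c0=5, c1=-161/32, c2=0)

first divergence at macro-step: 1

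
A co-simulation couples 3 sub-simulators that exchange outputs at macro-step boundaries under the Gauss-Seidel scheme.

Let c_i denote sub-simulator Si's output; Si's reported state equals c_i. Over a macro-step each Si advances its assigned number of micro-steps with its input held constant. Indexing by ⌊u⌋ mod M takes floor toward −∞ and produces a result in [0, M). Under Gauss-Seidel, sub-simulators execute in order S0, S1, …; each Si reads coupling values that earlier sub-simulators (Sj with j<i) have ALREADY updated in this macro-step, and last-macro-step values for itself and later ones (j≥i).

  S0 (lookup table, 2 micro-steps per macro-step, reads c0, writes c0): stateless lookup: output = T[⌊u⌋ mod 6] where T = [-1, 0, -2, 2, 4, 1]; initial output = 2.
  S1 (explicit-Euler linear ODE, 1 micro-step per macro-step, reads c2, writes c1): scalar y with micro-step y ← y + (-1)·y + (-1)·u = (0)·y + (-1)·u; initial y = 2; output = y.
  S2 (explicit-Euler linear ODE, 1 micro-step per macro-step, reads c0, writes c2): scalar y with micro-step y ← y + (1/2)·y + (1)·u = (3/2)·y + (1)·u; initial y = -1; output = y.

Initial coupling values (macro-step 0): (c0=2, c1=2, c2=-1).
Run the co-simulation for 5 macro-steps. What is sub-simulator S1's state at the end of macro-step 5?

macro 1: S0 reads c0=2 → after 2×micro: -2; S1 reads c2=-1 → after 1×micro: 1; S2 reads c0=-2 → after 1×micro: -7/2 ⇒ (c0=-2, c1=1, c2=-7/2)
macro 2: S0 reads c0=-2 → after 2×micro: 4; S1 reads c2=-7/2 → after 1×micro: 7/2; S2 reads c0=4 → after 1×micro: -5/4 ⇒ (c0=4, c1=7/2, c2=-5/4)
macro 3: S0 reads c0=4 → after 2×micro: 4; S1 reads c2=-5/4 → after 1×micro: 5/4; S2 reads c0=4 → after 1×micro: 17/8 ⇒ (c0=4, c1=5/4, c2=17/8)
macro 4: S0 reads c0=4 → after 2×micro: 4; S1 reads c2=17/8 → after 1×micro: -17/8; S2 reads c0=4 → after 1×micro: 115/16 ⇒ (c0=4, c1=-17/8, c2=115/16)
macro 5: S0 reads c0=4 → after 2×micro: 4; S1 reads c2=115/16 → after 1×micro: -115/16; S2 reads c0=4 → after 1×micro: 473/32 ⇒ (c0=4, c1=-115/16, c2=473/32)

S1 state at macro-step 5 = -115/16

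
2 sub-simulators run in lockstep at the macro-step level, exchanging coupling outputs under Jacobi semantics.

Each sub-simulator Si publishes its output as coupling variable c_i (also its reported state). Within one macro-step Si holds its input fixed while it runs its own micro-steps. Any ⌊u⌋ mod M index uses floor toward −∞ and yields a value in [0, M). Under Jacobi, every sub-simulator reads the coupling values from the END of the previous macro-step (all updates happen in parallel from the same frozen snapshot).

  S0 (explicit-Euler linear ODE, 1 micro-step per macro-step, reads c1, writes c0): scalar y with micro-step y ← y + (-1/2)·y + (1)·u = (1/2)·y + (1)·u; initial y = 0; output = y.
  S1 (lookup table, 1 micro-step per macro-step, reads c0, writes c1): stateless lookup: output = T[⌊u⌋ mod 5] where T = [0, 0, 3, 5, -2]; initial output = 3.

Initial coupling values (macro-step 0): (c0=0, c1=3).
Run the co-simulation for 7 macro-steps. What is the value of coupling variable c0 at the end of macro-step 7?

macro 1: S0 reads c1=3 → after 1×micro: 3; S1 reads c0=0 → after 1×micro: 0 ⇒ (c0=3, c1=0)
macro 2: S0 reads c1=0 → after 1×micro: 3/2; S1 reads c0=3 → after 1×micro: 5 ⇒ (c0=3/2, c1=5)
macro 3: S0 reads c1=5 → after 1×micro: 23/4; S1 reads c0=3/2 → after 1×micro: 0 ⇒ (c0=23/4, c1=0)
macro 4: S0 reads c1=0 → after 1×micro: 23/8; S1 reads c0=23/4 → after 1×micro: 0 ⇒ (c0=23/8, c1=0)
macro 5: S0 reads c1=0 → after 1×micro: 23/16; S1 reads c0=23/8 → after 1×micro: 3 ⇒ (c0=23/16, c1=3)
macro 6: S0 reads c1=3 → after 1×micro: 119/32; S1 reads c0=23/16 → after 1×micro: 0 ⇒ (c0=119/32, c1=0)
macro 7: S0 reads c1=0 → after 1×micro: 119/64; S1 reads c0=119/32 → after 1×micro: 5 ⇒ (c0=119/64, c1=5)

c0 at macro-step 7 = 119/64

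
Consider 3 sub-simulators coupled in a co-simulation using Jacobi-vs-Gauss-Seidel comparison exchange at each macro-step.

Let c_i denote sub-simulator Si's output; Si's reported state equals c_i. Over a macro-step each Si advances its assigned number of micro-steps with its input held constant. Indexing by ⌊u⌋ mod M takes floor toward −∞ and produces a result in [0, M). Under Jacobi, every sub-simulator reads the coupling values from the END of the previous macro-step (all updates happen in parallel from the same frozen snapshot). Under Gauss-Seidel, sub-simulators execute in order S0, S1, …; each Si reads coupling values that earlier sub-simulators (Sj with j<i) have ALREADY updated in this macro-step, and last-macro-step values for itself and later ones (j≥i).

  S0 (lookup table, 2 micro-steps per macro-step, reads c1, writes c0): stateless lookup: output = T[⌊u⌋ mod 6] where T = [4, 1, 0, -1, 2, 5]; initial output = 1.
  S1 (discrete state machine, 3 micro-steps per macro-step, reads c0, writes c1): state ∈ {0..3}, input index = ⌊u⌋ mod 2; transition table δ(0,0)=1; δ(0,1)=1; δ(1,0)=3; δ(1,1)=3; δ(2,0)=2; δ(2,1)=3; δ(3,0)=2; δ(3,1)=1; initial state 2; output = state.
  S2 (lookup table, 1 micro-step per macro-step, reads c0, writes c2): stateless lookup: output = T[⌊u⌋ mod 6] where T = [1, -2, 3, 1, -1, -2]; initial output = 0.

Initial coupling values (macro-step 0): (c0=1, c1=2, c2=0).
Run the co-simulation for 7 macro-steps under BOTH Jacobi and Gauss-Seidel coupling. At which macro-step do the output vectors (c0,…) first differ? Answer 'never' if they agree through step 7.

[Jacobi] macro 1: S0 reads c1=2 → after 2×micro: 0; S1 reads c0=1 → after 3×micro: 3; S2 reads c0=1 → after 1×micro: -2 ⇒ (c0=0, c1=3, c2=-2)
[Jacobi] macro 2: S0 reads c1=3 → after 2×micro: -1; S1 reads c0=0 → after 3×micro: 2; S2 reads c0=0 → after 1×micro: 1 ⇒ (c0=-1, c1=2, c2=1)
[Jacobi] macro 3: S0 reads c1=2 → after 2×micro: 0; S1 reads c0=-1 → after 3×micro: 3; S2 reads c0=-1 → after 1×micro: -2 ⇒ (c0=0, c1=3, c2=-2)
[Jacobi] macro 4: S0 reads c1=3 → after 2×micro: -1; S1 reads c0=0 → after 3×micro: 2; S2 reads c0=0 → after 1×micro: 1 ⇒ (c0=-1, c1=2, c2=1)
[Jacobi] macro 5: S0 reads c1=2 → after 2×micro: 0; S1 reads c0=-1 → after 3×micro: 3; S2 reads c0=-1 → after 1×micro: -2 ⇒ (c0=0, c1=3, c2=-2)
[Jacobi] macro 6: S0 reads c1=3 → after 2×micro: -1; S1 reads c0=0 → after 3×micro: 2; S2 reads c0=0 → after 1×micro: 1 ⇒ (c0=-1, c1=2, c2=1)
[Jacobi] macro 7: S0 reads c1=2 → after 2×micro: 0; S1 reads c0=-1 → after 3×micro: 3; S2 reads c0=-1 → after 1×micro: -2 ⇒ (c0=0, c1=3, c2=-2)
[Gauss-Seidel] macro 1: S0 reads c1=2 → after 2×micro: 0; S1 reads c0=0 → after 3×micro: 2; S2 reads c0=0 → after 1×micro: 1 ⇒ (c0=0, c1=2, c2=1)
[Gauss-Seidel] macro 2: S0 reads c1=2 → after 2×micro: 0; S1 reads c0=0 → after 3×micro: 2; S2 reads c0=0 → after 1×micro: 1 ⇒ (c0=0, c1=2, c2=1)
[Gauss-Seidel] macro 3: S0 reads c1=2 → after 2×micro: 0; S1 reads c0=0 → after 3×micro: 2; S2 reads c0=0 → after 1×micro: 1 ⇒ (c0=0, c1=2, c2=1)
[Gauss-Seidel] macro 4: S0 reads c1=2 → after 2×micro: 0; S1 reads c0=0 → after 3×micro: 2; S2 reads c0=0 → after 1×micro: 1 ⇒ (c0=0, c1=2, c2=1)
[Gauss-Seidel] macro 5: S0 reads c1=2 → after 2×micro: 0; S1 reads c0=0 → after 3×micro: 2; S2 reads c0=0 → after 1×micro: 1 ⇒ (c0=0, c1=2, c2=1)
[Gauss-Seidel] macro 6: S0 reads c1=2 → after 2×micro: 0; S1 reads c0=0 → after 3×micro: 2; S2 reads c0=0 → after 1×micro: 1 ⇒ (c0=0, c1=2, c2=1)
[Gauss-Seidel] macro 7: S0 reads c1=2 → after 2×micro: 0; S1 reads c0=0 → after 3×micro: 2; S2 reads c0=0 → after 1×micro: 1 ⇒ (c0=0, c1=2, c2=1)

first divergence at macro-step: 1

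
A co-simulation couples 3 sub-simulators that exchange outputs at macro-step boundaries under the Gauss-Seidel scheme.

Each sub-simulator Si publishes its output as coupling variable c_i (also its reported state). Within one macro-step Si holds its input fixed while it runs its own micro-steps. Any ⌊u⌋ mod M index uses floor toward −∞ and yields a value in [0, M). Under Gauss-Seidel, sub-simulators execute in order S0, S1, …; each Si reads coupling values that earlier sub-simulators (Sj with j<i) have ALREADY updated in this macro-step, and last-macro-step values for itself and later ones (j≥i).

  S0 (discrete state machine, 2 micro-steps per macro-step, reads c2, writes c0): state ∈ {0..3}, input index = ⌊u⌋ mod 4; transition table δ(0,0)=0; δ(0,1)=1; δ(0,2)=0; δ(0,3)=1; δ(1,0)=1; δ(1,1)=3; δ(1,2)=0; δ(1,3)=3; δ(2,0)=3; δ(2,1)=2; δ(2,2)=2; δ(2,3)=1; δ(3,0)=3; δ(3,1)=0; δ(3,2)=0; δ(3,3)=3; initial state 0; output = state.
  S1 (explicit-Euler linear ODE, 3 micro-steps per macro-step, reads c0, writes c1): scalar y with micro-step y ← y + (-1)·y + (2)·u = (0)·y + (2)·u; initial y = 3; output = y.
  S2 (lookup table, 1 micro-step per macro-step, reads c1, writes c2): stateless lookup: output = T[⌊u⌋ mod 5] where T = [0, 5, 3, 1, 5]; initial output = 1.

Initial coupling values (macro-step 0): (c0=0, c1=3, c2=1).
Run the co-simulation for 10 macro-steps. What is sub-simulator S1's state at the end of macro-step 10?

macro 1: S0 reads c2=1 → after 2×micro: 3; S1 reads c0=3 → after 3×micro: 6; S2 reads c1=6 → after 1×micro: 5 ⇒ (c0=3, c1=6, c2=5)
macro 2: S0 reads c2=5 → after 2×micro: 1; S1 reads c0=1 → after 3×micro: 2; S2 reads c1=2 → after 1×micro: 3 ⇒ (c0=1, c1=2, c2=3)
macro 3: S0 reads c2=3 → after 2×micro: 3; S1 reads c0=3 → after 3×micro: 6; S2 reads c1=6 → after 1×micro: 5 ⇒ (c0=3, c1=6, c2=5)
macro 4: S0 reads c2=5 → after 2×micro: 1; S1 reads c0=1 → after 3×micro: 2; S2 reads c1=2 → after 1×micro: 3 ⇒ (c0=1, c1=2, c2=3)
macro 5: S0 reads c2=3 → after 2×micro: 3; S1 reads c0=3 → after 3×micro: 6; S2 reads c1=6 → after 1×micro: 5 ⇒ (c0=3, c1=6, c2=5)
macro 6: S0 reads c2=5 → after 2×micro: 1; S1 reads c0=1 → after 3×micro: 2; S2 reads c1=2 → after 1×micro: 3 ⇒ (c0=1, c1=2, c2=3)
macro 7: S0 reads c2=3 → after 2×micro: 3; S1 reads c0=3 → after 3×micro: 6; S2 reads c1=6 → after 1×micro: 5 ⇒ (c0=3, c1=6, c2=5)
macro 8: S0 reads c2=5 → after 2×micro: 1; S1 reads c0=1 → after 3×micro: 2; S2 reads c1=2 → after 1×micro: 3 ⇒ (c0=1, c1=2, c2=3)
macro 9: S0 reads c2=3 → after 2×micro: 3; S1 reads c0=3 → after 3×micro: 6; S2 reads c1=6 → after 1×micro: 5 ⇒ (c0=3, c1=6, c2=5)
macro 10: S0 reads c2=5 → after 2×micro: 1; S1 reads c0=1 → after 3×micro: 2; S2 reads c1=2 → after 1×micro: 3 ⇒ (c0=1, c1=2, c2=3)

S1 state at macro-step 10 = 2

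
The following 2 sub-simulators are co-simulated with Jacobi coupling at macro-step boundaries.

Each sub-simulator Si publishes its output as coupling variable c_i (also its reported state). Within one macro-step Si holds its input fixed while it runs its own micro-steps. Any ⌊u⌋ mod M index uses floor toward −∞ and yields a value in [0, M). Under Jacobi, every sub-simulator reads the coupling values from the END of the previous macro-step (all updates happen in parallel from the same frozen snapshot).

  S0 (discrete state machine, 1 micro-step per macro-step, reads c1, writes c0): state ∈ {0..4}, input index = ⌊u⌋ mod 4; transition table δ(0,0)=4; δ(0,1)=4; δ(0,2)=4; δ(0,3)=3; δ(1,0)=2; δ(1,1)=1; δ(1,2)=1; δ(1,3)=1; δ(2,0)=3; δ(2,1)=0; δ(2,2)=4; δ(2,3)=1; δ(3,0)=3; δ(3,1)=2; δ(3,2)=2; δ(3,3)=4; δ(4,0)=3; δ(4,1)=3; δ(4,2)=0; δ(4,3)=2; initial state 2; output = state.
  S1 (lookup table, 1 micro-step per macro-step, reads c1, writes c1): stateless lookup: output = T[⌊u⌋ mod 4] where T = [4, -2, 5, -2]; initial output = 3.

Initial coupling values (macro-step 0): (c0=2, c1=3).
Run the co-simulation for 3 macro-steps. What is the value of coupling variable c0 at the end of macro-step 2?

macro 1: S0 reads c1=3 → after 1×micro: 1; S1 reads c1=3 → after 1×micro: -2 ⇒ (c0=1, c1=-2)
macro 2: S0 reads c1=-2 → after 1×micro: 1; S1 reads c1=-2 → after 1×micro: 5 ⇒ (c0=1, c1=5)
macro 3: S0 reads c1=5 → after 1×micro: 1; S1 reads c1=5 → after 1×micro: -2 ⇒ (c0=1, c1=-2)

c0 at macro-step 2 = 1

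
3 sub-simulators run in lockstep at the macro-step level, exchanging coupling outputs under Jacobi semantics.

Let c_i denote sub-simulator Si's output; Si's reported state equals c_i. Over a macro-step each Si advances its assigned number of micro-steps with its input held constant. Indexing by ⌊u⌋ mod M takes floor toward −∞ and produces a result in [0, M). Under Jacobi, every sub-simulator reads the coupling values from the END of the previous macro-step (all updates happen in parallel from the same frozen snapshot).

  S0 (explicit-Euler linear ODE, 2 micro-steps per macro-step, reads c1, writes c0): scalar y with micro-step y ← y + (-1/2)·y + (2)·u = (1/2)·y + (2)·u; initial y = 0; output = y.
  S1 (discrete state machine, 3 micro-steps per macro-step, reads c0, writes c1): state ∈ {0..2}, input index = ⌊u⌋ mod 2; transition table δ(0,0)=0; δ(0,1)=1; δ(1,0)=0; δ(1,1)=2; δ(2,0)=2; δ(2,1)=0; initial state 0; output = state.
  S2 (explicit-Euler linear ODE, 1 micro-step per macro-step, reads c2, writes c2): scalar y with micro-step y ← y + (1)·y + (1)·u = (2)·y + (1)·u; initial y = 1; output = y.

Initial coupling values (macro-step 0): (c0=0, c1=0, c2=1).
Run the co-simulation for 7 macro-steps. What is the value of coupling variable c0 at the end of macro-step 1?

c0 at macro-step 1 = 0

macro 1: S0 reads c1=0 → after 2×micro: 0; S1 reads c0=0 → after 3×micro: 0; S2 reads c2=1 → after 1×micro: 3 ⇒ (c0=0, c1=0, c2=3)
macro 2: S0 reads c1=0 → after 2×micro: 0; S1 reads c0=0 → after 3×micro: 0; S2 reads c2=3 → after 1×micro: 9 ⇒ (c0=0, c1=0, c2=9)
macro 3: S0 reads c1=0 → after 2×micro: 0; S1 reads c0=0 → after 3×micro: 0; S2 reads c2=9 → after 1×micro: 27 ⇒ (c0=0, c1=0, c2=27)
macro 4: S0 reads c1=0 → after 2×micro: 0; S1 reads c0=0 → after 3×micro: 0; S2 reads c2=27 → after 1×micro: 81 ⇒ (c0=0, c1=0, c2=81)
macro 5: S0 reads c1=0 → after 2×micro: 0; S1 reads c0=0 → after 3×micro: 0; S2 reads c2=81 → after 1×micro: 243 ⇒ (c0=0, c1=0, c2=243)
macro 6: S0 reads c1=0 → after 2×micro: 0; S1 reads c0=0 → after 3×micro: 0; S2 reads c2=243 → after 1×micro: 729 ⇒ (c0=0, c1=0, c2=729)
macro 7: S0 reads c1=0 → after 2×micro: 0; S1 reads c0=0 → after 3×micro: 0; S2 reads c2=729 → after 1×micro: 2187 ⇒ (c0=0, c1=0, c2=2187)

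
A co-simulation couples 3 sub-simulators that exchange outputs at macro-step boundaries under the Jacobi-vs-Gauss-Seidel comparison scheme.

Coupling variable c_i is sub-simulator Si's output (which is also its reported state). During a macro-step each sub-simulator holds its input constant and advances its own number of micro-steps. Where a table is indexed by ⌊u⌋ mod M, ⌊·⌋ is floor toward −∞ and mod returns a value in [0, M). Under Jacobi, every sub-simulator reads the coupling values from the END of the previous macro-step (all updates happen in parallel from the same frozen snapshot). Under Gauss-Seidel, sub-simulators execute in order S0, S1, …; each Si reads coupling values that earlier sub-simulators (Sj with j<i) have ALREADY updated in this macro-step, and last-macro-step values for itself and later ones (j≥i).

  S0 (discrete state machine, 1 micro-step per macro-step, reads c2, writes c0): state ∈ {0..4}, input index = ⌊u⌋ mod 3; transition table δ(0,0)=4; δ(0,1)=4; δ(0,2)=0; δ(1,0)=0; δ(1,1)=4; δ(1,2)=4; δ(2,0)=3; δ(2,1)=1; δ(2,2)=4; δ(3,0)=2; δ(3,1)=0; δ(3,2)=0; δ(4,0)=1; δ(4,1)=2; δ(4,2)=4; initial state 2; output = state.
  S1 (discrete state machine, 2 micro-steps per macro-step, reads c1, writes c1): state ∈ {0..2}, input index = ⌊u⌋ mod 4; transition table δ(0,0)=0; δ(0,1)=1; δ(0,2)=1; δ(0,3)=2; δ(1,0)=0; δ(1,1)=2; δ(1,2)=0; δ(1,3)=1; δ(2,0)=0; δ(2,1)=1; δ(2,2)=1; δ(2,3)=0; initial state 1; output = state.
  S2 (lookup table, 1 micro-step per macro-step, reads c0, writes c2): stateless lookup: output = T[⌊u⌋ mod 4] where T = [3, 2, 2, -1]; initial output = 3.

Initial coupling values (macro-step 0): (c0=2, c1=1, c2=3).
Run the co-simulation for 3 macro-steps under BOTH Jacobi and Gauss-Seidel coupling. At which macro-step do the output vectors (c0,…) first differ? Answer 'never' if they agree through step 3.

first divergence at macro-step: 1

[Jacobi] macro 1: S0 reads c2=3 → after 1×micro: 3; S1 reads c1=1 → after 2×micro: 1; S2 reads c0=2 → after 1×micro: 2 ⇒ (c0=3, c1=1, c2=2)
[Jacobi] macro 2: S0 reads c2=2 → after 1×micro: 0; S1 reads c1=1 → after 2×micro: 1; S2 reads c0=3 → after 1×micro: -1 ⇒ (c0=0, c1=1, c2=-1)
[Jacobi] macro 3: S0 reads c2=-1 → after 1×micro: 0; S1 reads c1=1 → after 2×micro: 1; S2 reads c0=0 → after 1×micro: 3 ⇒ (c0=0, c1=1, c2=3)
[Gauss-Seidel] macro 1: S0 reads c2=3 → after 1×micro: 3; S1 reads c1=1 → after 2×micro: 1; S2 reads c0=3 → after 1×micro: -1 ⇒ (c0=3, c1=1, c2=-1)
[Gauss-Seidel] macro 2: S0 reads c2=-1 → after 1×micro: 0; S1 reads c1=1 → after 2×micro: 1; S2 reads c0=0 → after 1×micro: 3 ⇒ (c0=0, c1=1, c2=3)
[Gauss-Seidel] macro 3: S0 reads c2=3 → after 1×micro: 4; S1 reads c1=1 → after 2×micro: 1; S2 reads c0=4 → after 1×micro: 3 ⇒ (c0=4, c1=1, c2=3)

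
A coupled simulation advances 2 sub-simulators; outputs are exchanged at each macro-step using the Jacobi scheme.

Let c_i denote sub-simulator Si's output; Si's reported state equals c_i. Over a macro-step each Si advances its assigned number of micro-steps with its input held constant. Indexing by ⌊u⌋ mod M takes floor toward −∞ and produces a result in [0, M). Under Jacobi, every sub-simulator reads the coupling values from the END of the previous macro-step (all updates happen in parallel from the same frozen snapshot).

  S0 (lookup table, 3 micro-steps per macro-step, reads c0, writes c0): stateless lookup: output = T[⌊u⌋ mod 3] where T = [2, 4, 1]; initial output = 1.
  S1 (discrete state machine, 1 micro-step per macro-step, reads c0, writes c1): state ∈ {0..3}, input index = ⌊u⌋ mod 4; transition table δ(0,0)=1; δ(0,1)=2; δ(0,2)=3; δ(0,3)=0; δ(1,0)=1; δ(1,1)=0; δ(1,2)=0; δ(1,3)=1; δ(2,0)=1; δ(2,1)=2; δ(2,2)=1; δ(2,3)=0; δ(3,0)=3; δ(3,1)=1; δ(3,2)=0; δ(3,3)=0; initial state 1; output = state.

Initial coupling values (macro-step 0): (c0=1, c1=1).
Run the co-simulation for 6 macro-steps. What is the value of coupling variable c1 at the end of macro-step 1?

c1 at macro-step 1 = 0

macro 1: S0 reads c0=1 → after 3×micro: 4; S1 reads c0=1 → after 1×micro: 0 ⇒ (c0=4, c1=0)
macro 2: S0 reads c0=4 → after 3×micro: 4; S1 reads c0=4 → after 1×micro: 1 ⇒ (c0=4, c1=1)
macro 3: S0 reads c0=4 → after 3×micro: 4; S1 reads c0=4 → after 1×micro: 1 ⇒ (c0=4, c1=1)
macro 4: S0 reads c0=4 → after 3×micro: 4; S1 reads c0=4 → after 1×micro: 1 ⇒ (c0=4, c1=1)
macro 5: S0 reads c0=4 → after 3×micro: 4; S1 reads c0=4 → after 1×micro: 1 ⇒ (c0=4, c1=1)
macro 6: S0 reads c0=4 → after 3×micro: 4; S1 reads c0=4 → after 1×micro: 1 ⇒ (c0=4, c1=1)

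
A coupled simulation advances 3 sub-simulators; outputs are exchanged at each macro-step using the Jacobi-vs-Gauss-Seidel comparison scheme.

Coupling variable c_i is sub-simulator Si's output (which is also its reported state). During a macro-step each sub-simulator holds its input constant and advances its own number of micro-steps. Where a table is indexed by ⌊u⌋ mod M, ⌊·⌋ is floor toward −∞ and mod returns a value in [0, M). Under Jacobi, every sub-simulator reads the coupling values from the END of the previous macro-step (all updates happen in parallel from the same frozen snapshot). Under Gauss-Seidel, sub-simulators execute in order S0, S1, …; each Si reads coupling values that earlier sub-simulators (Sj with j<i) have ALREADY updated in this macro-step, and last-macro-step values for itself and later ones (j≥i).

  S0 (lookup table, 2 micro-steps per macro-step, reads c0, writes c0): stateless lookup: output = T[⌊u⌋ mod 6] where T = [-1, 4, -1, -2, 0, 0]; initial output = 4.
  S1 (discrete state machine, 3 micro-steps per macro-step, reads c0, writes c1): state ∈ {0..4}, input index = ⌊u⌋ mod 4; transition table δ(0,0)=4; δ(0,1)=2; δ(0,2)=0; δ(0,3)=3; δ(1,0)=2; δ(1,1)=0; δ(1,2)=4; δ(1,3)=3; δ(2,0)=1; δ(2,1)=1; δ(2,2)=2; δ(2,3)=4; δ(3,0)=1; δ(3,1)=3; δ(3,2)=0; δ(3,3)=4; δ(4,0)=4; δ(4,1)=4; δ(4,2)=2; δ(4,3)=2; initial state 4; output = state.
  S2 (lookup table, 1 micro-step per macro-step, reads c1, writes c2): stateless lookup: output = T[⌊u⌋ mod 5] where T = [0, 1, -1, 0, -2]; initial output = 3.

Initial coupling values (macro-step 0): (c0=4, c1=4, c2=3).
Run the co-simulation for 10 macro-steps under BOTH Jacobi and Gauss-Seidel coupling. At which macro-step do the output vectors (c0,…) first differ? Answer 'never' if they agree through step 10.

first divergence at macro-step: 2

[Jacobi] macro 1: S0 reads c0=4 → after 2×micro: 0; S1 reads c0=4 → after 3×micro: 4; S2 reads c1=4 → after 1×micro: -2 ⇒ (c0=0, c1=4, c2=-2)
[Jacobi] macro 2: S0 reads c0=0 → after 2×micro: -1; S1 reads c0=0 → after 3×micro: 4; S2 reads c1=4 → after 1×micro: -2 ⇒ (c0=-1, c1=4, c2=-2)
[Jacobi] macro 3: S0 reads c0=-1 → after 2×micro: 0; S1 reads c0=-1 → after 3×micro: 2; S2 reads c1=4 → after 1×micro: -2 ⇒ (c0=0, c1=2, c2=-2)
[Jacobi] macro 4: S0 reads c0=0 → after 2×micro: -1; S1 reads c0=0 → after 3×micro: 1; S2 reads c1=2 → after 1×micro: -1 ⇒ (c0=-1, c1=1, c2=-1)
[Jacobi] macro 5: S0 reads c0=-1 → after 2×micro: 0; S1 reads c0=-1 → after 3×micro: 2; S2 reads c1=1 → after 1×micro: 1 ⇒ (c0=0, c1=2, c2=1)
[Jacobi] macro 6: S0 reads c0=0 → after 2×micro: -1; S1 reads c0=0 → after 3×micro: 1; S2 reads c1=2 → after 1×micro: -1 ⇒ (c0=-1, c1=1, c2=-1)
[Jacobi] macro 7: S0 reads c0=-1 → after 2×micro: 0; S1 reads c0=-1 → after 3×micro: 2; S2 reads c1=1 → after 1×micro: 1 ⇒ (c0=0, c1=2, c2=1)
[Jacobi] macro 8: S0 reads c0=0 → after 2×micro: -1; S1 reads c0=0 → after 3×micro: 1; S2 reads c1=2 → after 1×micro: -1 ⇒ (c0=-1, c1=1, c2=-1)
[Jacobi] macro 9: S0 reads c0=-1 → after 2×micro: 0; S1 reads c0=-1 → after 3×micro: 2; S2 reads c1=1 → after 1×micro: 1 ⇒ (c0=0, c1=2, c2=1)
[Jacobi] macro 10: S0 reads c0=0 → after 2×micro: -1; S1 reads c0=0 → after 3×micro: 1; S2 reads c1=2 → after 1×micro: -1 ⇒ (c0=-1, c1=1, c2=-1)
[Gauss-Seidel] macro 1: S0 reads c0=4 → after 2×micro: 0; S1 reads c0=0 → after 3×micro: 4; S2 reads c1=4 → after 1×micro: -2 ⇒ (c0=0, c1=4, c2=-2)
[Gauss-Seidel] macro 2: S0 reads c0=0 → after 2×micro: -1; S1 reads c0=-1 → after 3×micro: 2; S2 reads c1=2 → after 1×micro: -1 ⇒ (c0=-1, c1=2, c2=-1)
[Gauss-Seidel] macro 3: S0 reads c0=-1 → after 2×micro: 0; S1 reads c0=0 → after 3×micro: 1; S2 reads c1=1 → after 1×micro: 1 ⇒ (c0=0, c1=1, c2=1)
[Gauss-Seidel] macro 4: S0 reads c0=0 → after 2×micro: -1; S1 reads c0=-1 → after 3×micro: 2; S2 reads c1=2 → after 1×micro: -1 ⇒ (c0=-1, c1=2, c2=-1)
[Gauss-Seidel] macro 5: S0 reads c0=-1 → after 2×micro: 0; S1 reads c0=0 → after 3×micro: 1; S2 reads c1=1 → after 1×micro: 1 ⇒ (c0=0, c1=1, c2=1)
[Gauss-Seidel] macro 6: S0 reads c0=0 → after 2×micro: -1; S1 reads c0=-1 → after 3×micro: 2; S2 reads c1=2 → after 1×micro: -1 ⇒ (c0=-1, c1=2, c2=-1)
[Gauss-Seidel] macro 7: S0 reads c0=-1 → after 2×micro: 0; S1 reads c0=0 → after 3×micro: 1; S2 reads c1=1 → after 1×micro: 1 ⇒ (c0=0, c1=1, c2=1)
[Gauss-Seidel] macro 8: S0 reads c0=0 → after 2×micro: -1; S1 reads c0=-1 → after 3×micro: 2; S2 reads c1=2 → after 1×micro: -1 ⇒ (c0=-1, c1=2, c2=-1)
[Gauss-Seidel] macro 9: S0 reads c0=-1 → after 2×micro: 0; S1 reads c0=0 → after 3×micro: 1; S2 reads c1=1 → after 1×micro: 1 ⇒ (c0=0, c1=1, c2=1)
[Gauss-Seidel] macro 10: S0 reads c0=0 → after 2×micro: -1; S1 reads c0=-1 → after 3×micro: 2; S2 reads c1=2 → after 1×micro: -1 ⇒ (c0=-1, c1=2, c2=-1)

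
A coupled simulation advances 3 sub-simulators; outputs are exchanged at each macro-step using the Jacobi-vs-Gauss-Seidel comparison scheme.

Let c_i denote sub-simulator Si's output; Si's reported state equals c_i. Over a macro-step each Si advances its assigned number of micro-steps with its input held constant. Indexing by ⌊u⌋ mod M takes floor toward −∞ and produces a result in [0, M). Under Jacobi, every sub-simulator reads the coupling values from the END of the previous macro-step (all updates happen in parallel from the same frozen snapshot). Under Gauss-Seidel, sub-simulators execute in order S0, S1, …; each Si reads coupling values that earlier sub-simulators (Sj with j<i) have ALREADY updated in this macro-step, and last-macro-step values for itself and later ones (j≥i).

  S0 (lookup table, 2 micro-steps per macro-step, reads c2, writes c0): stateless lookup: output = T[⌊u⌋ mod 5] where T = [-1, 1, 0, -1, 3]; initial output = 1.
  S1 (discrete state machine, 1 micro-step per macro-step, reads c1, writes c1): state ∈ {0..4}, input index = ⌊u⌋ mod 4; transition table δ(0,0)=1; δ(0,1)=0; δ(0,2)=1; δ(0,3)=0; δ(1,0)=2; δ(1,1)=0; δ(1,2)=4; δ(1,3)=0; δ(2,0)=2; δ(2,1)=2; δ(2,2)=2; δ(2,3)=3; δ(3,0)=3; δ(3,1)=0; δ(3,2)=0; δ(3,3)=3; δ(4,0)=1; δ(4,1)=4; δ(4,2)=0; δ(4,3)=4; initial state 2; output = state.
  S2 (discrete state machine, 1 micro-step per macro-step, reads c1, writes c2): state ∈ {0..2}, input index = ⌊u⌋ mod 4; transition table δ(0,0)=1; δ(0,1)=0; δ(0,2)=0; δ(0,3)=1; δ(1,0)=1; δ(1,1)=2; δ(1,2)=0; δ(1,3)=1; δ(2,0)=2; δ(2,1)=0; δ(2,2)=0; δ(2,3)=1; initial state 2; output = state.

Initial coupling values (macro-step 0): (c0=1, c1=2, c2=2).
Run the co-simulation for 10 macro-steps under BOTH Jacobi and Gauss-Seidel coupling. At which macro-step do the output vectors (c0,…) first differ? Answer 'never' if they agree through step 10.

[Jacobi] macro 1: S0 reads c2=2 → after 2×micro: 0; S1 reads c1=2 → after 1×micro: 2; S2 reads c1=2 → after 1×micro: 0 ⇒ (c0=0, c1=2, c2=0)
[Jacobi] macro 2: S0 reads c2=0 → after 2×micro: -1; S1 reads c1=2 → after 1×micro: 2; S2 reads c1=2 → after 1×micro: 0 ⇒ (c0=-1, c1=2, c2=0)
[Jacobi] macro 3: S0 reads c2=0 → after 2×micro: -1; S1 reads c1=2 → after 1×micro: 2; S2 reads c1=2 → after 1×micro: 0 ⇒ (c0=-1, c1=2, c2=0)
[Jacobi] macro 4: S0 reads c2=0 → after 2×micro: -1; S1 reads c1=2 → after 1×micro: 2; S2 reads c1=2 → after 1×micro: 0 ⇒ (c0=-1, c1=2, c2=0)
[Jacobi] macro 5: S0 reads c2=0 → after 2×micro: -1; S1 reads c1=2 → after 1×micro: 2; S2 reads c1=2 → after 1×micro: 0 ⇒ (c0=-1, c1=2, c2=0)
[Jacobi] macro 6: S0 reads c2=0 → after 2×micro: -1; S1 reads c1=2 → after 1×micro: 2; S2 reads c1=2 → after 1×micro: 0 ⇒ (c0=-1, c1=2, c2=0)
[Jacobi] macro 7: S0 reads c2=0 → after 2×micro: -1; S1 reads c1=2 → after 1×micro: 2; S2 reads c1=2 → after 1×micro: 0 ⇒ (c0=-1, c1=2, c2=0)
[Jacobi] macro 8: S0 reads c2=0 → after 2×micro: -1; S1 reads c1=2 → after 1×micro: 2; S2 reads c1=2 → after 1×micro: 0 ⇒ (c0=-1, c1=2, c2=0)
[Jacobi] macro 9: S0 reads c2=0 → after 2×micro: -1; S1 reads c1=2 → after 1×micro: 2; S2 reads c1=2 → after 1×micro: 0 ⇒ (c0=-1, c1=2, c2=0)
[Jacobi] macro 10: S0 reads c2=0 → after 2×micro: -1; S1 reads c1=2 → after 1×micro: 2; S2 reads c1=2 → after 1×micro: 0 ⇒ (c0=-1, c1=2, c2=0)
[Gauss-Seidel] macro 1: S0 reads c2=2 → after 2×micro: 0; S1 reads c1=2 → after 1×micro: 2; S2 reads c1=2 → after 1×micro: 0 ⇒ (c0=0, c1=2, c2=0)
[Gauss-Seidel] macro 2: S0 reads c2=0 → after 2×micro: -1; S1 reads c1=2 → after 1×micro: 2; S2 reads c1=2 → after 1×micro: 0 ⇒ (c0=-1, c1=2, c2=0)
[Gauss-Seidel] macro 3: S0 reads c2=0 → after 2×micro: -1; S1 reads c1=2 → after 1×micro: 2; S2 reads c1=2 → after 1×micro: 0 ⇒ (c0=-1, c1=2, c2=0)
[Gauss-Seidel] macro 4: S0 reads c2=0 → after 2×micro: -1; S1 reads c1=2 → after 1×micro: 2; S2 reads c1=2 → after 1×micro: 0 ⇒ (c0=-1, c1=2, c2=0)
[Gauss-Seidel] macro 5: S0 reads c2=0 → after 2×micro: -1; S1 reads c1=2 → after 1×micro: 2; S2 reads c1=2 → after 1×micro: 0 ⇒ (c0=-1, c1=2, c2=0)
[Gauss-Seidel] macro 6: S0 reads c2=0 → after 2×micro: -1; S1 reads c1=2 → after 1×micro: 2; S2 reads c1=2 → after 1×micro: 0 ⇒ (c0=-1, c1=2, c2=0)
[Gauss-Seidel] macro 7: S0 reads c2=0 → after 2×micro: -1; S1 reads c1=2 → after 1×micro: 2; S2 reads c1=2 → after 1×micro: 0 ⇒ (c0=-1, c1=2, c2=0)
[Gauss-Seidel] macro 8: S0 reads c2=0 → after 2×micro: -1; S1 reads c1=2 → after 1×micro: 2; S2 reads c1=2 → after 1×micro: 0 ⇒ (c0=-1, c1=2, c2=0)
[Gauss-Seidel] macro 9: S0 reads c2=0 → after 2×micro: -1; S1 reads c1=2 → after 1×micro: 2; S2 reads c1=2 → after 1×micro: 0 ⇒ (c0=-1, c1=2, c2=0)
[Gauss-Seidel] macro 10: S0 reads c2=0 → after 2×micro: -1; S1 reads c1=2 → after 1×micro: 2; S2 reads c1=2 → after 1×micro: 0 ⇒ (c0=-1, c1=2, c2=0)

first divergence at macro-step: never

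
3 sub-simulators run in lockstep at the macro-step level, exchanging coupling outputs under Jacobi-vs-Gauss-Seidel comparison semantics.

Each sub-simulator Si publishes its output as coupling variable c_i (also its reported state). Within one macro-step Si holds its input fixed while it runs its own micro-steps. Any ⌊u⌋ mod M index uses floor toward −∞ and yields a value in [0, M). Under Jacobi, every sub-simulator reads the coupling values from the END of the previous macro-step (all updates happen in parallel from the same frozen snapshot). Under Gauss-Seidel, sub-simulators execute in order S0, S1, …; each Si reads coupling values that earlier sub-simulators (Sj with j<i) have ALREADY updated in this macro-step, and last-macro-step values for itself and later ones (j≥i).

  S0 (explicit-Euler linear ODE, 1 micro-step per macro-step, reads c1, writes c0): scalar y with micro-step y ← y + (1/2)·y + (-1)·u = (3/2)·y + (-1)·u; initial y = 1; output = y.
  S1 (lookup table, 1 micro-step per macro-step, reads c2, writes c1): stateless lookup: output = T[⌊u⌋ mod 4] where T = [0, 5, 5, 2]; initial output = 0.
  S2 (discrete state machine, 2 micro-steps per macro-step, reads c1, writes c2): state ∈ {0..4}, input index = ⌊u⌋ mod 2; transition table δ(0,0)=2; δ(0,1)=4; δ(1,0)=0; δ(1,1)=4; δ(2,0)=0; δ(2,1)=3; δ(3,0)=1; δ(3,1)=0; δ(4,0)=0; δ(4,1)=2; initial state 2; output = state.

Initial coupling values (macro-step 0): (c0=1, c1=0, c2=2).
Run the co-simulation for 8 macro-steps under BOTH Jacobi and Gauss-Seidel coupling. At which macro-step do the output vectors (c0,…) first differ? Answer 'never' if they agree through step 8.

[Jacobi] macro 1: S0 reads c1=0 → after 1×micro: 3/2; S1 reads c2=2 → after 1×micro: 5; S2 reads c1=0 → after 2×micro: 2 ⇒ (c0=3/2, c1=5, c2=2)
[Jacobi] macro 2: S0 reads c1=5 → after 1×micro: -11/4; S1 reads c2=2 → after 1×micro: 5; S2 reads c1=5 → after 2×micro: 0 ⇒ (c0=-11/4, c1=5, c2=0)
[Jacobi] macro 3: S0 reads c1=5 → after 1×micro: -73/8; S1 reads c2=0 → after 1×micro: 0; S2 reads c1=5 → after 2×micro: 2 ⇒ (c0=-73/8, c1=0, c2=2)
[Jacobi] macro 4: S0 reads c1=0 → after 1×micro: -219/16; S1 reads c2=2 → after 1×micro: 5; S2 reads c1=0 → after 2×micro: 2 ⇒ (c0=-219/16, c1=5, c2=2)
[Jacobi] macro 5: S0 reads c1=5 → after 1×micro: -817/32; S1 reads c2=2 → after 1×micro: 5; S2 reads c1=5 → after 2×micro: 0 ⇒ (c0=-817/32, c1=5, c2=0)
[Jacobi] macro 6: S0 reads c1=5 → after 1×micro: -2771/64; S1 reads c2=0 → after 1×micro: 0; S2 reads c1=5 → after 2×micro: 2 ⇒ (c0=-2771/64, c1=0, c2=2)
[Jacobi] macro 7: S0 reads c1=0 → after 1×micro: -8313/128; S1 reads c2=2 → after 1×micro: 5; S2 reads c1=0 → after 2×micro: 2 ⇒ (c0=-8313/128, c1=5, c2=2)
[Jacobi] macro 8: S0 reads c1=5 → after 1×micro: -26219/256; S1 reads c2=2 → after 1×micro: 5; S2 reads c1=5 → after 2×micro: 0 ⇒ (c0=-26219/256, c1=5, c2=0)
[Gauss-Seidel] macro 1: S0 reads c1=0 → after 1×micro: 3/2; S1 reads c2=2 → after 1×micro: 5; S2 reads c1=5 → after 2×micro: 0 ⇒ (c0=3/2, c1=5, c2=0)
[Gauss-Seidel] macro 2: S0 reads c1=5 → after 1×micro: -11/4; S1 reads c2=0 → after 1×micro: 0; S2 reads c1=0 → after 2×micro: 0 ⇒ (c0=-11/4, c1=0, c2=0)
[Gauss-Seidel] macro 3: S0 reads c1=0 → after 1×micro: -33/8; S1 reads c2=0 → after 1×micro: 0; S2 reads c1=0 → after 2×micro: 0 ⇒ (c0=-33/8, c1=0, c2=0)
[Gauss-Seidel] macro 4: S0 reads c1=0 → after 1×micro: -99/16; S1 reads c2=0 → after 1×micro: 0; S2 reads c1=0 → after 2×micro: 0 ⇒ (c0=-99/16, c1=0, c2=0)
[Gauss-Seidel] macro 5: S0 reads c1=0 → after 1×micro: -297/32; S1 reads c2=0 → after 1×micro: 0; S2 reads c1=0 → after 2×micro: 0 ⇒ (c0=-297/32, c1=0, c2=0)
[Gauss-Seidel] macro 6: S0 reads c1=0 → after 1×micro: -891/64; S1 reads c2=0 → after 1×micro: 0; S2 reads c1=0 → after 2×micro: 0 ⇒ (c0=-891/64, c1=0, c2=0)
[Gauss-Seidel] macro 7: S0 reads c1=0 → after 1×micro: -2673/128; S1 reads c2=0 → after 1×micro: 0; S2 reads c1=0 → after 2×micro: 0 ⇒ (c0=-2673/128, c1=0, c2=0)
[Gauss-Seidel] macro 8: S0 reads c1=0 → after 1×micro: -8019/256; S1 reads c2=0 → after 1×micro: 0; S2 reads c1=0 → after 2×micro: 0 ⇒ (c0=-8019/256, c1=0, c2=0)

first divergence at macro-step: 1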